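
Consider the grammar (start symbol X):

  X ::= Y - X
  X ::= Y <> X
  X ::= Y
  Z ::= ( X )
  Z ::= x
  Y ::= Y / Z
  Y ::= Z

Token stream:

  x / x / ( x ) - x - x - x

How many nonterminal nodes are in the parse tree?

19

[X [Y [Y [Y [Z x]] / [Z x]] / [Z ( [X [Y [Z x]]] )]] - [X [Y [Z x]] - [X [Y [Z x]] - [X [Y [Z x]]]]]]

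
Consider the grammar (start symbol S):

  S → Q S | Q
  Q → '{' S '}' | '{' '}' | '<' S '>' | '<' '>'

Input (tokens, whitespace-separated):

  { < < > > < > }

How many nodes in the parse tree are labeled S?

[S [Q { [S [Q < [S [Q < >]] >] [S [Q < >]]] }]]

4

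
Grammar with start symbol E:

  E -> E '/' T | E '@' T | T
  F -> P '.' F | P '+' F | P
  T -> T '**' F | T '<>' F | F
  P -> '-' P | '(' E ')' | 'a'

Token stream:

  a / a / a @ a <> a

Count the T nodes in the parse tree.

[E [E [E [E [T [F [P a]]]] / [T [F [P a]]]] / [T [F [P a]]]] @ [T [T [F [P a]]] <> [F [P a]]]]

5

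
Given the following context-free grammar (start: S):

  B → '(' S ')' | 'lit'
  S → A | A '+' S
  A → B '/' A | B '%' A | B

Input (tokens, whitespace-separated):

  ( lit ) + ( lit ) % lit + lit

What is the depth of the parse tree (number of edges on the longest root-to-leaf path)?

[S [A [B ( [S [A [B lit]]] )]] + [S [A [B ( [S [A [B lit]]] )] % [A [B lit]]] + [S [A [B lit]]]]]

7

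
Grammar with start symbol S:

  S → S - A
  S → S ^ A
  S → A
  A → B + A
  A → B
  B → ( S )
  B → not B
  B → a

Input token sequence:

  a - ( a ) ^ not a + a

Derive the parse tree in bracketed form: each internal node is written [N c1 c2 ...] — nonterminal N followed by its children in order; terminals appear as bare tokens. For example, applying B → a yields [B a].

[S [S [S [A [B a]]] - [A [B ( [S [A [B a]]] )]]] ^ [A [B not [B a]] + [A [B a]]]]

S
S ^ A
S - A ^ A
A - A ^ A
B - A ^ A
a - A ^ A
a - B ^ A
a - ( S ) ^ A
a - ( A ) ^ A
a - ( B ) ^ A
a - ( a ) ^ A
a - ( a ) ^ B + A
a - ( a ) ^ not B + A
a - ( a ) ^ not a + A
a - ( a ) ^ not a + B
a - ( a ) ^ not a + a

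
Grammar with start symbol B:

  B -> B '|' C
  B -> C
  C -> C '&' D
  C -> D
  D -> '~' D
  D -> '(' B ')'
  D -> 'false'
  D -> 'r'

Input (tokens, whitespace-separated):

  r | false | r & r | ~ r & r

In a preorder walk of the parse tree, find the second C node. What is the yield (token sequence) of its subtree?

[B [B [B [B [C [D r]]] | [C [D false]]] | [C [C [D r]] & [D r]]] | [C [C [D ~ [D r]]] & [D r]]]

false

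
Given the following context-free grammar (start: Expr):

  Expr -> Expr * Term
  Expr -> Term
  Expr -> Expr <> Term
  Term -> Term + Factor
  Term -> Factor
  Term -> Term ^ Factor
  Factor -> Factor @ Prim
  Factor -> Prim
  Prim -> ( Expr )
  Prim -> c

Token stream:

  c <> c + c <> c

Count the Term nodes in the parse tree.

[Expr [Expr [Expr [Term [Factor [Prim c]]]] <> [Term [Term [Factor [Prim c]]] + [Factor [Prim c]]]] <> [Term [Factor [Prim c]]]]

4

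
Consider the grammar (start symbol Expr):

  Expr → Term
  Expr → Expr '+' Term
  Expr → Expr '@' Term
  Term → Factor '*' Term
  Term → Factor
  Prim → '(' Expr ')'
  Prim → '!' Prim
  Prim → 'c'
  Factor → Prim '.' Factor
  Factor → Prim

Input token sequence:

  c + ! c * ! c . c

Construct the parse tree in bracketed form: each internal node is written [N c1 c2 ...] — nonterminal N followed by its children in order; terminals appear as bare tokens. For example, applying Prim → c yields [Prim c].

[Expr [Expr [Term [Factor [Prim c]]]] + [Term [Factor [Prim ! [Prim c]]] * [Term [Factor [Prim ! [Prim c]] . [Factor [Prim c]]]]]]

Expr
Expr + Term
Term + Term
Factor + Term
Prim + Term
c + Term
c + Factor * Term
c + Prim * Term
c + ! Prim * Term
c + ! c * Term
c + ! c * Factor
c + ! c * Prim . Factor
c + ! c * ! Prim . Factor
c + ! c * ! c . Factor
c + ! c * ! c . Prim
c + ! c * ! c . c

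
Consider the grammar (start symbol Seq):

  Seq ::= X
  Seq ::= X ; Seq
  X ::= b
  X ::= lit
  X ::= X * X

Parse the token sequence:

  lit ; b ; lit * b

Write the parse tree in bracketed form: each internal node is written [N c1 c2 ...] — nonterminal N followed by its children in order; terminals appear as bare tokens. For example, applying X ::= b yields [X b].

[Seq [X lit] ; [Seq [X b] ; [Seq [X [X lit] * [X b]]]]]

Seq
X ; Seq
lit ; Seq
lit ; X ; Seq
lit ; b ; Seq
lit ; b ; X
lit ; b ; X * X
lit ; b ; lit * X
lit ; b ; lit * b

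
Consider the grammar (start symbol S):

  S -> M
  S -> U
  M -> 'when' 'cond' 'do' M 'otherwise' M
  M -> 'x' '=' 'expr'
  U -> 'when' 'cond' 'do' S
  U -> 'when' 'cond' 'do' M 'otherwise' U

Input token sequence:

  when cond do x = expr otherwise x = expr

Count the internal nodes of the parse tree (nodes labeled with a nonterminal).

[S [M when cond do [M x = expr] otherwise [M x = expr]]]

4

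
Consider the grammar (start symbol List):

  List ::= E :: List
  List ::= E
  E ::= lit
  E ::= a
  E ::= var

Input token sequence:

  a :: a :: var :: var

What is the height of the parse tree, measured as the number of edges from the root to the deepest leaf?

5

[List [E a] :: [List [E a] :: [List [E var] :: [List [E var]]]]]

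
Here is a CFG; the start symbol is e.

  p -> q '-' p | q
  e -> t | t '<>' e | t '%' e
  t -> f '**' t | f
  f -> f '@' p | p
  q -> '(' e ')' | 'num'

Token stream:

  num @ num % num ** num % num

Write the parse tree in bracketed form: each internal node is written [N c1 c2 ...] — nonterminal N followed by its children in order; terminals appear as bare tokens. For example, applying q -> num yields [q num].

[e [t [f [f [p [q num]]] @ [p [q num]]]] % [e [t [f [p [q num]]] ** [t [f [p [q num]]]]] % [e [t [f [p [q num]]]]]]]

e
t % e
f % e
f @ p % e
p @ p % e
q @ p % e
num @ p % e
num @ q % e
num @ num % e
num @ num % t % e
num @ num % f ** t % e
num @ num % p ** t % e
num @ num % q ** t % e
num @ num % num ** t % e
num @ num % num ** f % e
num @ num % num ** p % e
num @ num % num ** q % e
num @ num % num ** num % e
num @ num % num ** num % t
num @ num % num ** num % f
num @ num % num ** num % p
num @ num % num ** num % q
num @ num % num ** num % num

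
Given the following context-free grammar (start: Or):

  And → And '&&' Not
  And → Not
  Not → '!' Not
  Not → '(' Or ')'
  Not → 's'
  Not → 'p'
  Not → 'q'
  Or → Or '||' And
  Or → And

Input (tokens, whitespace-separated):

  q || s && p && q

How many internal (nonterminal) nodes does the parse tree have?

[Or [Or [And [Not q]]] || [And [And [And [Not s]] && [Not p]] && [Not q]]]

10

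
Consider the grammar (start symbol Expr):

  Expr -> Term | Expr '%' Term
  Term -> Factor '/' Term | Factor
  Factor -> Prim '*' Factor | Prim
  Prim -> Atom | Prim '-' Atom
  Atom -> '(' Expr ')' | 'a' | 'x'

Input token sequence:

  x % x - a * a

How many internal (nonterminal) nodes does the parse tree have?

15

[Expr [Expr [Term [Factor [Prim [Atom x]]]]] % [Term [Factor [Prim [Prim [Atom x]] - [Atom a]] * [Factor [Prim [Atom a]]]]]]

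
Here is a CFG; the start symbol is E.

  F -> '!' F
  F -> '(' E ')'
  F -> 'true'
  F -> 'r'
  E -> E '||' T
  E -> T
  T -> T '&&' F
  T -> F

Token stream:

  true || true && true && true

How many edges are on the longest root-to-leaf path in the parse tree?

5

[E [E [T [F true]]] || [T [T [T [F true]] && [F true]] && [F true]]]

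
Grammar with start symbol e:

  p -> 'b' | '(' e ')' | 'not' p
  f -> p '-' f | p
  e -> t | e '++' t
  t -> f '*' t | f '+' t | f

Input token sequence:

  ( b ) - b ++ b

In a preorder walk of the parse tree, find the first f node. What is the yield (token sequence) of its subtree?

( b ) - b

[e [e [t [f [p ( [e [t [f [p b]]]] )] - [f [p b]]]]] ++ [t [f [p b]]]]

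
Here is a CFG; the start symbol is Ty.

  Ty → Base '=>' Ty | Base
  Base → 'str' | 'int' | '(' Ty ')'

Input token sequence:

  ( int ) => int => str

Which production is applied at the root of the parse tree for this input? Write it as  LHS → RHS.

Ty → Base '=>' Ty

[Ty [Base ( [Ty [Base int]] )] => [Ty [Base int] => [Ty [Base str]]]]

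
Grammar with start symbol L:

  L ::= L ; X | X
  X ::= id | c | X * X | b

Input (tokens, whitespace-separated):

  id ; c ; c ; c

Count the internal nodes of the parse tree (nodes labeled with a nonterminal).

[L [L [L [L [X id]] ; [X c]] ; [X c]] ; [X c]]

8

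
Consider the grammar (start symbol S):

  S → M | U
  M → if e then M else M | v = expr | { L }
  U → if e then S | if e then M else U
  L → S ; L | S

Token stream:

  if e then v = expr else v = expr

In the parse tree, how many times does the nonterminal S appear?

[S [M if e then [M v = expr] else [M v = expr]]]

1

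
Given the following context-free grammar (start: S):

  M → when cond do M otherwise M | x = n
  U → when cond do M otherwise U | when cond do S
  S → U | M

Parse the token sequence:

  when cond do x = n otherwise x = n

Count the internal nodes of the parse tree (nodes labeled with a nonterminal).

[S [M when cond do [M x = n] otherwise [M x = n]]]

4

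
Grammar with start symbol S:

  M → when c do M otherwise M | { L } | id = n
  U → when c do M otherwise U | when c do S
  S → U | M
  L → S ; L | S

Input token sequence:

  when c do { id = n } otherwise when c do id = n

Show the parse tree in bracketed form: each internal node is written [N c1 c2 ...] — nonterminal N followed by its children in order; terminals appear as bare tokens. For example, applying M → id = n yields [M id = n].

[S [U when c do [M { [L [S [M id = n]]] }] otherwise [U when c do [S [M id = n]]]]]

S
U
when c do M otherwise U
when c do { L } otherwise U
when c do { S } otherwise U
when c do { M } otherwise U
when c do { id = n } otherwise U
when c do { id = n } otherwise when c do S
when c do { id = n } otherwise when c do M
when c do { id = n } otherwise when c do id = n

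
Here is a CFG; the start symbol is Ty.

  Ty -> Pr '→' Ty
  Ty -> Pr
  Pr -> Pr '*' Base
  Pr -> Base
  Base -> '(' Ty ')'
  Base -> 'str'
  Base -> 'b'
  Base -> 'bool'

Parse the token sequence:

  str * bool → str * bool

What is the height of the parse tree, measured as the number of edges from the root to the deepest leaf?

5

[Ty [Pr [Pr [Base str]] * [Base bool]] → [Ty [Pr [Pr [Base str]] * [Base bool]]]]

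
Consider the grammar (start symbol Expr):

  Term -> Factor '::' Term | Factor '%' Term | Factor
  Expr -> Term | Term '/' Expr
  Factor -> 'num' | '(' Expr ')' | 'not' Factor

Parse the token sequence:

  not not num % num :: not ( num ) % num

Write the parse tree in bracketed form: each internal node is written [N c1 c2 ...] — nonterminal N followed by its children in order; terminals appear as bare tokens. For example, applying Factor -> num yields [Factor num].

[Expr [Term [Factor not [Factor not [Factor num]]] % [Term [Factor num] :: [Term [Factor not [Factor ( [Expr [Term [Factor num]]] )]] % [Term [Factor num]]]]]]

Expr
Term
Factor % Term
not Factor % Term
not not Factor % Term
not not num % Term
not not num % Factor :: Term
not not num % num :: Term
not not num % num :: Factor % Term
not not num % num :: not Factor % Term
not not num % num :: not ( Expr ) % Term
not not num % num :: not ( Term ) % Term
not not num % num :: not ( Factor ) % Term
not not num % num :: not ( num ) % Term
not not num % num :: not ( num ) % Factor
not not num % num :: not ( num ) % num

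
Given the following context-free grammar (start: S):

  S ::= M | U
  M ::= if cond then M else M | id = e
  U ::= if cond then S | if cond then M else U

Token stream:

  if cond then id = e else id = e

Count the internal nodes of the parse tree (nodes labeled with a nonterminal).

[S [M if cond then [M id = e] else [M id = e]]]

4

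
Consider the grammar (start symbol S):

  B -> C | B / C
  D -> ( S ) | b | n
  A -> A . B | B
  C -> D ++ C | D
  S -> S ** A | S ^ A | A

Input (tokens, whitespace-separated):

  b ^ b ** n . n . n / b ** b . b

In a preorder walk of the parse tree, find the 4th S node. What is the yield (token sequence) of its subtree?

[S [S [S [S [A [B [C [D b]]]]] ^ [A [B [C [D b]]]]] ** [A [A [A [B [C [D n]]]] . [B [C [D n]]]] . [B [B [C [D n]]] / [C [D b]]]]] ** [A [A [B [C [D b]]]] . [B [C [D b]]]]]

b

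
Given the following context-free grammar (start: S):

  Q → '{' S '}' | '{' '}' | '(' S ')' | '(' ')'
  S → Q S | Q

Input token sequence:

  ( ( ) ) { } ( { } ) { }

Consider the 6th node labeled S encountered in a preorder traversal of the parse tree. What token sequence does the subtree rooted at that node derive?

[S [Q ( [S [Q ( )]] )] [S [Q { }] [S [Q ( [S [Q { }]] )] [S [Q { }]]]]]

{ }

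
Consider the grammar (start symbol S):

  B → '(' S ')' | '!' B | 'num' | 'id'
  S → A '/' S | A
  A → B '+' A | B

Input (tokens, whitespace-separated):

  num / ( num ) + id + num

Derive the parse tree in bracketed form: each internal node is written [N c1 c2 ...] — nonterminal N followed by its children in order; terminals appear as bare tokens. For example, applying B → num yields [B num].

[S [A [B num]] / [S [A [B ( [S [A [B num]]] )] + [A [B id] + [A [B num]]]]]]

S
A / S
B / S
num / S
num / A
num / B + A
num / ( S ) + A
num / ( A ) + A
num / ( B ) + A
num / ( num ) + A
num / ( num ) + B + A
num / ( num ) + id + A
num / ( num ) + id + B
num / ( num ) + id + num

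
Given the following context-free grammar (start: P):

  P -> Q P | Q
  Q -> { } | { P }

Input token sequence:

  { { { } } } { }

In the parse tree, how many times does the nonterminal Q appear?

[P [Q { [P [Q { [P [Q { }]] }]] }] [P [Q { }]]]

4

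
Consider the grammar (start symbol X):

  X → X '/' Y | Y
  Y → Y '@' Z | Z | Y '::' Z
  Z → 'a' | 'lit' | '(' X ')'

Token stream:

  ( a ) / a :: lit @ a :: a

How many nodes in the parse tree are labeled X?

3

[X [X [Y [Z ( [X [Y [Z a]]] )]]] / [Y [Y [Y [Y [Z a]] :: [Z lit]] @ [Z a]] :: [Z a]]]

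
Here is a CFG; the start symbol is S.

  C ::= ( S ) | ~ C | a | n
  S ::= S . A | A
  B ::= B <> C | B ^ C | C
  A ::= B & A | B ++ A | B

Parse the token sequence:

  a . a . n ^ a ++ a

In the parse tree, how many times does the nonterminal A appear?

[S [S [S [A [B [C a]]]] . [A [B [C a]]]] . [A [B [B [C n]] ^ [C a]] ++ [A [B [C a]]]]]

4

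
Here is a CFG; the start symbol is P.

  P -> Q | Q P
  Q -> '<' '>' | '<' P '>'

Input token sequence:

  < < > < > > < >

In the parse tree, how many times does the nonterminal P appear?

4

[P [Q < [P [Q < >] [P [Q < >]]] >] [P [Q < >]]]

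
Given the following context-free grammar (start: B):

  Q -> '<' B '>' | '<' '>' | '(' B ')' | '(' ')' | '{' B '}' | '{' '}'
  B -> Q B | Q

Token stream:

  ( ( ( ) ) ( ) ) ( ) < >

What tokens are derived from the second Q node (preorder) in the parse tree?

[B [Q ( [B [Q ( [B [Q ( )]] )] [B [Q ( )]]] )] [B [Q ( )] [B [Q < >]]]]

( ( ) )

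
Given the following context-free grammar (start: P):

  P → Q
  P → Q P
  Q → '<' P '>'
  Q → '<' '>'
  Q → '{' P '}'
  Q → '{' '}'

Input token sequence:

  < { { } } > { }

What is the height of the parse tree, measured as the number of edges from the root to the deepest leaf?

6

[P [Q < [P [Q { [P [Q { }]] }]] >] [P [Q { }]]]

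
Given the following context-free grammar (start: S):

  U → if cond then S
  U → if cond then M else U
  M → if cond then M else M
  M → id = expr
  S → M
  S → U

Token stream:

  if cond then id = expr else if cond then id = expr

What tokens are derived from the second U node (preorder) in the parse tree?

if cond then id = expr

[S [U if cond then [M id = expr] else [U if cond then [S [M id = expr]]]]]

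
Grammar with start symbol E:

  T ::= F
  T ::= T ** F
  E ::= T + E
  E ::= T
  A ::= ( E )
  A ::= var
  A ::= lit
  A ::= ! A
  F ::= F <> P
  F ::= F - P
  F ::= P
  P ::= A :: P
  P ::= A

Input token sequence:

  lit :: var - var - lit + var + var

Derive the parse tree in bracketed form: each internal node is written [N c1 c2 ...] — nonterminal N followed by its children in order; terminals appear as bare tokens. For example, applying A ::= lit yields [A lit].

E
T + E
F + E
F - P + E
F - P - P + E
P - P - P + E
A :: P - P - P + E
lit :: P - P - P + E
lit :: A - P - P + E
lit :: var - P - P + E
lit :: var - A - P + E
lit :: var - var - P + E
lit :: var - var - A + E
lit :: var - var - lit + E
lit :: var - var - lit + T + E
lit :: var - var - lit + F + E
lit :: var - var - lit + P + E
lit :: var - var - lit + A + E
lit :: var - var - lit + var + E
lit :: var - var - lit + var + T
lit :: var - var - lit + var + F
lit :: var - var - lit + var + P
lit :: var - var - lit + var + A
lit :: var - var - lit + var + var

[E [T [F [F [F [P [A lit] :: [P [A var]]]] - [P [A var]]] - [P [A lit]]]] + [E [T [F [P [A var]]]] + [E [T [F [P [A var]]]]]]]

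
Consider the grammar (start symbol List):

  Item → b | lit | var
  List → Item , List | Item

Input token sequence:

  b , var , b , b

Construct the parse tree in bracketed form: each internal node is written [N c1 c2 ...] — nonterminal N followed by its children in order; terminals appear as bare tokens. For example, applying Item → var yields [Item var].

[List [Item b] , [List [Item var] , [List [Item b] , [List [Item b]]]]]

List
Item , List
b , List
b , Item , List
b , var , List
b , var , Item , List
b , var , b , List
b , var , b , Item
b , var , b , b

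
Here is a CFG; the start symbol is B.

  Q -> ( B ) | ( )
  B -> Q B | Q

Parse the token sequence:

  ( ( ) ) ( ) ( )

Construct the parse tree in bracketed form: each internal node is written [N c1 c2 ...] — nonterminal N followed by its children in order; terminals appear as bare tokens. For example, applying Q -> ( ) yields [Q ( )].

B
Q B
( B ) B
( Q ) B
( ( ) ) B
( ( ) ) Q B
( ( ) ) ( ) B
( ( ) ) ( ) Q
( ( ) ) ( ) ( )

[B [Q ( [B [Q ( )]] )] [B [Q ( )] [B [Q ( )]]]]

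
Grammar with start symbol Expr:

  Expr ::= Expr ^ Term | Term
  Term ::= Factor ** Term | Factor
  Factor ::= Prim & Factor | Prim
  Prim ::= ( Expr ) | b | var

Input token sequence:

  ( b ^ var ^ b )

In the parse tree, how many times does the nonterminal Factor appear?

[Expr [Term [Factor [Prim ( [Expr [Expr [Expr [Term [Factor [Prim b]]]] ^ [Term [Factor [Prim var]]]] ^ [Term [Factor [Prim b]]]] )]]]]

4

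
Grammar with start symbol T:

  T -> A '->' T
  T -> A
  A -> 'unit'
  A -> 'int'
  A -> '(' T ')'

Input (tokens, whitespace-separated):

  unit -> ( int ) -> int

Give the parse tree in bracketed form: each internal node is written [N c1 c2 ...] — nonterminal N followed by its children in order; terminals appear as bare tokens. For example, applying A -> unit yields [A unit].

T
A -> T
unit -> T
unit -> A -> T
unit -> ( T ) -> T
unit -> ( A ) -> T
unit -> ( int ) -> T
unit -> ( int ) -> A
unit -> ( int ) -> int

[T [A unit] -> [T [A ( [T [A int]] )] -> [T [A int]]]]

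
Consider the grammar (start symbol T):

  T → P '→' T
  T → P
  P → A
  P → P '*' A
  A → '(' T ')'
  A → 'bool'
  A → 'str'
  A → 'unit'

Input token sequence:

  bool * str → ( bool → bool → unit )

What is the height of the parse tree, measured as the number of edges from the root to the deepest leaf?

[T [P [P [A bool]] * [A str]] → [T [P [A ( [T [P [A bool]] → [T [P [A bool]] → [T [P [A unit]]]]] )]]]]

9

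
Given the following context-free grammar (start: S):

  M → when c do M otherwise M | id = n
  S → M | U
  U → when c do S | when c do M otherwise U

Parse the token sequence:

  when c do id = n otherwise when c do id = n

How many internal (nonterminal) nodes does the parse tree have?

[S [U when c do [M id = n] otherwise [U when c do [S [M id = n]]]]]

6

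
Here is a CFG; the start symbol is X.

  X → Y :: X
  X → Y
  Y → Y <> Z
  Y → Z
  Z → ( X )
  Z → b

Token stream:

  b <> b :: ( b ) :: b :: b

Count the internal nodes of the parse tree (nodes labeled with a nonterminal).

17

[X [Y [Y [Z b]] <> [Z b]] :: [X [Y [Z ( [X [Y [Z b]]] )]] :: [X [Y [Z b]] :: [X [Y [Z b]]]]]]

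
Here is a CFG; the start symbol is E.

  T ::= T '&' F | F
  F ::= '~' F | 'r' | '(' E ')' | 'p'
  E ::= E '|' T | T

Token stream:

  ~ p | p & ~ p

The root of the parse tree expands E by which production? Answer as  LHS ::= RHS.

E ::= E '|' T

[E [E [T [F ~ [F p]]]] | [T [T [F p]] & [F ~ [F p]]]]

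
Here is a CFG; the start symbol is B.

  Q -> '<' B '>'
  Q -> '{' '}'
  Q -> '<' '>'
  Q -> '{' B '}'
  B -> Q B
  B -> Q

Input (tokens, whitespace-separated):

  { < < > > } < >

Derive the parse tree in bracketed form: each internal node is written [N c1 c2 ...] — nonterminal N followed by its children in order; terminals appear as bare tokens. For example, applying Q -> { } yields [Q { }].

[B [Q { [B [Q < [B [Q < >]] >]] }] [B [Q < >]]]

B
Q B
{ B } B
{ Q } B
{ < B > } B
{ < Q > } B
{ < < > > } B
{ < < > > } Q
{ < < > > } < >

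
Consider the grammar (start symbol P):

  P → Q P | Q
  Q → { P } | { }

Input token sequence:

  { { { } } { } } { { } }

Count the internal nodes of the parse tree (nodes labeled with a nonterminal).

12

[P [Q { [P [Q { [P [Q { }]] }] [P [Q { }]]] }] [P [Q { [P [Q { }]] }]]]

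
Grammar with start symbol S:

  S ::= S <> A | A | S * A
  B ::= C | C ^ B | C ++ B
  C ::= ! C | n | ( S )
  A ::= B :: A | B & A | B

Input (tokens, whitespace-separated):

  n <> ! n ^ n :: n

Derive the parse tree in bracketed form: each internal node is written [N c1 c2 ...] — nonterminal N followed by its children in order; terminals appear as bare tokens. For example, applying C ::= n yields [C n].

S
S <> A
A <> A
B <> A
C <> A
n <> A
n <> B :: A
n <> C ^ B :: A
n <> ! C ^ B :: A
n <> ! n ^ B :: A
n <> ! n ^ C :: A
n <> ! n ^ n :: A
n <> ! n ^ n :: B
n <> ! n ^ n :: C
n <> ! n ^ n :: n

[S [S [A [B [C n]]]] <> [A [B [C ! [C n]] ^ [B [C n]]] :: [A [B [C n]]]]]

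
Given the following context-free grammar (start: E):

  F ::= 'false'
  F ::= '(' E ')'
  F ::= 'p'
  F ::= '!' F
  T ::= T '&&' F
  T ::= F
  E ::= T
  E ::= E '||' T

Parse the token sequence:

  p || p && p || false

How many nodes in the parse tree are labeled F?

[E [E [E [T [F p]]] || [T [T [F p]] && [F p]]] || [T [F false]]]

4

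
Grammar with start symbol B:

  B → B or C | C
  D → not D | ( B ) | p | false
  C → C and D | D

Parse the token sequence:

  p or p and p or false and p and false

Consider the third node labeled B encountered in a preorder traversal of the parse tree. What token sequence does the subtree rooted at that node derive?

[B [B [B [C [D p]]] or [C [C [D p]] and [D p]]] or [C [C [C [D false]] and [D p]] and [D false]]]

p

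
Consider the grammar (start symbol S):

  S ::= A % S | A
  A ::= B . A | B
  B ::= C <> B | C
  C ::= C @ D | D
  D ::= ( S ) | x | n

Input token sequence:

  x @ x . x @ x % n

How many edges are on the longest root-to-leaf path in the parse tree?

7

[S [A [B [C [C [D x]] @ [D x]]] . [A [B [C [C [D x]] @ [D x]]]]] % [S [A [B [C [D n]]]]]]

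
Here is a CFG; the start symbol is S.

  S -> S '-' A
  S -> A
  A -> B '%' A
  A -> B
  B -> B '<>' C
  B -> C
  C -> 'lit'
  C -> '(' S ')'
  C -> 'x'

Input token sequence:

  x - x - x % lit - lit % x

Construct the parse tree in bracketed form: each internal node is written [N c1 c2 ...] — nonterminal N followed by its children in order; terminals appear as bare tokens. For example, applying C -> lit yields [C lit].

S
S - A
S - A - A
S - A - A - A
A - A - A - A
B - A - A - A
C - A - A - A
x - A - A - A
x - B - A - A
x - C - A - A
x - x - A - A
x - x - B % A - A
x - x - C % A - A
x - x - x % A - A
x - x - x % B - A
x - x - x % C - A
x - x - x % lit - A
x - x - x % lit - B % A
x - x - x % lit - C % A
x - x - x % lit - lit % A
x - x - x % lit - lit % B
x - x - x % lit - lit % C
x - x - x % lit - lit % x

[S [S [S [S [A [B [C x]]]] - [A [B [C x]]]] - [A [B [C x]] % [A [B [C lit]]]]] - [A [B [C lit]] % [A [B [C x]]]]]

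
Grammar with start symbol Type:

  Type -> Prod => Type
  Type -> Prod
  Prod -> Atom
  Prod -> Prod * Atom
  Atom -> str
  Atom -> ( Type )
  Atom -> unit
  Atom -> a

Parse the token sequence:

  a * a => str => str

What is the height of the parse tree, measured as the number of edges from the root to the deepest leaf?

5

[Type [Prod [Prod [Atom a]] * [Atom a]] => [Type [Prod [Atom str]] => [Type [Prod [Atom str]]]]]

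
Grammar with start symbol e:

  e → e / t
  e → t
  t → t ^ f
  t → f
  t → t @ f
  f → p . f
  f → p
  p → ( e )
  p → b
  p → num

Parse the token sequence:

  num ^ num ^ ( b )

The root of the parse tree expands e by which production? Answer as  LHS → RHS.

[e [t [t [t [f [p num]]] ^ [f [p num]]] ^ [f [p ( [e [t [f [p b]]]] )]]]]

e → t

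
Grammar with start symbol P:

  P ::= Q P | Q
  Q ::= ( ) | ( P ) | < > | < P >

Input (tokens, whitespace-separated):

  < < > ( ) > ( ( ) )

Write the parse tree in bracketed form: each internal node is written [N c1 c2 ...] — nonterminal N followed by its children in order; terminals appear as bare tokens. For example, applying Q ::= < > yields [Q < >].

[P [Q < [P [Q < >] [P [Q ( )]]] >] [P [Q ( [P [Q ( )]] )]]]

P
Q P
< P > P
< Q P > P
< < > P > P
< < > Q > P
< < > ( ) > P
< < > ( ) > Q
< < > ( ) > ( P )
< < > ( ) > ( Q )
< < > ( ) > ( ( ) )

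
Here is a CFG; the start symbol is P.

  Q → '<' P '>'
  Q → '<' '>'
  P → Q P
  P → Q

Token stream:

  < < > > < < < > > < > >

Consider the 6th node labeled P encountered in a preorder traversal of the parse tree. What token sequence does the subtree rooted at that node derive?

[P [Q < [P [Q < >]] >] [P [Q < [P [Q < [P [Q < >]] >] [P [Q < >]]] >]]]

< >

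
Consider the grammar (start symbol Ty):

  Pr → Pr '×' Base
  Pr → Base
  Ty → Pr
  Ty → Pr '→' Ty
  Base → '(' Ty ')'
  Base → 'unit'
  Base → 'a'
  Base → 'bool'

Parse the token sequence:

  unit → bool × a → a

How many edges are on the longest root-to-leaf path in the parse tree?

[Ty [Pr [Base unit]] → [Ty [Pr [Pr [Base bool]] × [Base a]] → [Ty [Pr [Base a]]]]]

5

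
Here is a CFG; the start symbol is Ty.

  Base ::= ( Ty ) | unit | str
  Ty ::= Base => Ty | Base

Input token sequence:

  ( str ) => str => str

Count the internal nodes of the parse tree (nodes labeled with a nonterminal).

8

[Ty [Base ( [Ty [Base str]] )] => [Ty [Base str] => [Ty [Base str]]]]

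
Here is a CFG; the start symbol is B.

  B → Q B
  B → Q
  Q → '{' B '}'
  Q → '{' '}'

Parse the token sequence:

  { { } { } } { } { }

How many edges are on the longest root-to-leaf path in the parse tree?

5

[B [Q { [B [Q { }] [B [Q { }]]] }] [B [Q { }] [B [Q { }]]]]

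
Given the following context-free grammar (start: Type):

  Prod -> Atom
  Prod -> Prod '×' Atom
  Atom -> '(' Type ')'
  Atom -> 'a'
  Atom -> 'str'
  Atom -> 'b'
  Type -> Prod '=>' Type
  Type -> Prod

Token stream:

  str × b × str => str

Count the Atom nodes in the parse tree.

4

[Type [Prod [Prod [Prod [Atom str]] × [Atom b]] × [Atom str]] => [Type [Prod [Atom str]]]]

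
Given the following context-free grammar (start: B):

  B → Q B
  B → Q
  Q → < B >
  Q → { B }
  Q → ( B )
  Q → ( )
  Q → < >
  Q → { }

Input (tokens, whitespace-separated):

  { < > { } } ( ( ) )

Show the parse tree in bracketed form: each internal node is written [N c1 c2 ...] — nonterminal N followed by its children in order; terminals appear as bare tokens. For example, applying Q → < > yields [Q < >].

[B [Q { [B [Q < >] [B [Q { }]]] }] [B [Q ( [B [Q ( )]] )]]]

B
Q B
{ B } B
{ Q B } B
{ < > B } B
{ < > Q } B
{ < > { } } B
{ < > { } } Q
{ < > { } } ( B )
{ < > { } } ( Q )
{ < > { } } ( ( ) )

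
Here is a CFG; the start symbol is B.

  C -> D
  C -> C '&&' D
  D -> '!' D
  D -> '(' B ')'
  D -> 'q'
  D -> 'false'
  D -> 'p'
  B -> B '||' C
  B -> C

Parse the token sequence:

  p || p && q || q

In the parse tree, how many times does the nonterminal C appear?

4

[B [B [B [C [D p]]] || [C [C [D p]] && [D q]]] || [C [D q]]]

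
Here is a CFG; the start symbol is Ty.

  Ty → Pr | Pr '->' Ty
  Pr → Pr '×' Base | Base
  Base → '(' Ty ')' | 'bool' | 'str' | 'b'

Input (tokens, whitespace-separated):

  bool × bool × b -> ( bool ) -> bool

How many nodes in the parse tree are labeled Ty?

[Ty [Pr [Pr [Pr [Base bool]] × [Base bool]] × [Base b]] -> [Ty [Pr [Base ( [Ty [Pr [Base bool]]] )]] -> [Ty [Pr [Base bool]]]]]

4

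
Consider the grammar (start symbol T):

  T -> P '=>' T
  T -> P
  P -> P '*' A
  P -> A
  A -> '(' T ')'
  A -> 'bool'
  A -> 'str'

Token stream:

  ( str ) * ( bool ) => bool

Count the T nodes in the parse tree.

4

[T [P [P [A ( [T [P [A str]]] )]] * [A ( [T [P [A bool]]] )]] => [T [P [A bool]]]]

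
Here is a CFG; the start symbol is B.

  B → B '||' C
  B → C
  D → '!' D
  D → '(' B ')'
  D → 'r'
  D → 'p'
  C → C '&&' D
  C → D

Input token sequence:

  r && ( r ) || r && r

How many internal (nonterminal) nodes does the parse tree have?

13

[B [B [C [C [D r]] && [D ( [B [C [D r]]] )]]] || [C [C [D r]] && [D r]]]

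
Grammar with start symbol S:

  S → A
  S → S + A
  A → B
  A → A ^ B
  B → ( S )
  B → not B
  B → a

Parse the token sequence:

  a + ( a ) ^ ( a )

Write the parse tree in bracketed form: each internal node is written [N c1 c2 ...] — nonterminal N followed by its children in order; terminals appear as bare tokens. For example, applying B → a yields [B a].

S
S + A
A + A
B + A
a + A
a + A ^ B
a + B ^ B
a + ( S ) ^ B
a + ( A ) ^ B
a + ( B ) ^ B
a + ( a ) ^ B
a + ( a ) ^ ( S )
a + ( a ) ^ ( A )
a + ( a ) ^ ( B )
a + ( a ) ^ ( a )

[S [S [A [B a]]] + [A [A [B ( [S [A [B a]]] )]] ^ [B ( [S [A [B a]]] )]]]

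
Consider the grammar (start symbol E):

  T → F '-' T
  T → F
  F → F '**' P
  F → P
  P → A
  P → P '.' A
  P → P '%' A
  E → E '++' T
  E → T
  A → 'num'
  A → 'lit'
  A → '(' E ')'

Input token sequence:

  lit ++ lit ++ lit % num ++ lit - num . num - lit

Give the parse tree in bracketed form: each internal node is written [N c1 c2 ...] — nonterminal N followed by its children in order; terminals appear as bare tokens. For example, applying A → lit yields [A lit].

[E [E [E [E [T [F [P [A lit]]]]] ++ [T [F [P [A lit]]]]] ++ [T [F [P [P [A lit]] % [A num]]]]] ++ [T [F [P [A lit]]] - [T [F [P [P [A num]] . [A num]]] - [T [F [P [A lit]]]]]]]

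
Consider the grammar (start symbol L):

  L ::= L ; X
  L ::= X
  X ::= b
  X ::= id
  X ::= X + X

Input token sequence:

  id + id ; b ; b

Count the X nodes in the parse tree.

5

[L [L [L [X [X id] + [X id]]] ; [X b]] ; [X b]]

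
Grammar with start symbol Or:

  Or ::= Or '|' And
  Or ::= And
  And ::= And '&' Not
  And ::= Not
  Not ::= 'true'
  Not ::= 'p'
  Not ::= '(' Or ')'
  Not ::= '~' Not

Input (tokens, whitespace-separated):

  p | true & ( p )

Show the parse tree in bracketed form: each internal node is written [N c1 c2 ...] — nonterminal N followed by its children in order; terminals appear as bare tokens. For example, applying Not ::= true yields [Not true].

[Or [Or [And [Not p]]] | [And [And [Not true]] & [Not ( [Or [And [Not p]]] )]]]

Or
Or | And
And | And
Not | And
p | And
p | And & Not
p | Not & Not
p | true & Not
p | true & ( Or )
p | true & ( And )
p | true & ( Not )
p | true & ( p )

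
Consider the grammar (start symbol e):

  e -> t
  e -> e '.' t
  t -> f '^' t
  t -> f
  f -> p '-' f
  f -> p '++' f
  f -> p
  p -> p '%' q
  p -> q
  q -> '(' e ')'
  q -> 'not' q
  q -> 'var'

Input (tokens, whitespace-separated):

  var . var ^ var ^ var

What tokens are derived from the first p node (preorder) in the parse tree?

var

[e [e [t [f [p [q var]]]]] . [t [f [p [q var]]] ^ [t [f [p [q var]]] ^ [t [f [p [q var]]]]]]]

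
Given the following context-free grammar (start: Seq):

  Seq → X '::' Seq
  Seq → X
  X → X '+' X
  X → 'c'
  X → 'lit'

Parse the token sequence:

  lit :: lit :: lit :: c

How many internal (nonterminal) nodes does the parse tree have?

8

[Seq [X lit] :: [Seq [X lit] :: [Seq [X lit] :: [Seq [X c]]]]]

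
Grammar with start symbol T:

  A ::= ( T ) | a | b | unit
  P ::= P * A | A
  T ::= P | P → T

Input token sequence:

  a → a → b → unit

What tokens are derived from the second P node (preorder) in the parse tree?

[T [P [A a]] → [T [P [A a]] → [T [P [A b]] → [T [P [A unit]]]]]]

a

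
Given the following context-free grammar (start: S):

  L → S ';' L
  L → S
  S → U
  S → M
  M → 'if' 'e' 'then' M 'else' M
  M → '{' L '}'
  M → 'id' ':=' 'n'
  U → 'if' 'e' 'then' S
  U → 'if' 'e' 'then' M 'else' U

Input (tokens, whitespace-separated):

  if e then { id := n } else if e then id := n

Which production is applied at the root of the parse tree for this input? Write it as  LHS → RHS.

S → U

[S [U if e then [M { [L [S [M id := n]]] }] else [U if e then [S [M id := n]]]]]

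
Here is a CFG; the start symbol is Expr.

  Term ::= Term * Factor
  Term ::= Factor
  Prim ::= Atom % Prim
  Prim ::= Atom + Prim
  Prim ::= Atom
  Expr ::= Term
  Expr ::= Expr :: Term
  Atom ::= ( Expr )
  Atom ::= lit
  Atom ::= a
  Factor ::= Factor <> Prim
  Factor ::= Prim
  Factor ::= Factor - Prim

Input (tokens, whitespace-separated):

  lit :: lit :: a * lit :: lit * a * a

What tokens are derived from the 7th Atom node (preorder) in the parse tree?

[Expr [Expr [Expr [Expr [Term [Factor [Prim [Atom lit]]]]] :: [Term [Factor [Prim [Atom lit]]]]] :: [Term [Term [Factor [Prim [Atom a]]]] * [Factor [Prim [Atom lit]]]]] :: [Term [Term [Term [Factor [Prim [Atom lit]]]] * [Factor [Prim [Atom a]]]] * [Factor [Prim [Atom a]]]]]

a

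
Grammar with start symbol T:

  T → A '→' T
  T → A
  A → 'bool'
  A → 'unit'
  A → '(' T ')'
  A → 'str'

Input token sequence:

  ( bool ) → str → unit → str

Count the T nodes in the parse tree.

[T [A ( [T [A bool]] )] → [T [A str] → [T [A unit] → [T [A str]]]]]

5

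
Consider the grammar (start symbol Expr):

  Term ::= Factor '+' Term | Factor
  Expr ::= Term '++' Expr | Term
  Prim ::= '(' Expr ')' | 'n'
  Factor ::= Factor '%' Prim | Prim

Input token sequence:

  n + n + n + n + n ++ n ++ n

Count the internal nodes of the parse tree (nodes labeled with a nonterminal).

[Expr [Term [Factor [Prim n]] + [Term [Factor [Prim n]] + [Term [Factor [Prim n]] + [Term [Factor [Prim n]] + [Term [Factor [Prim n]]]]]]] ++ [Expr [Term [Factor [Prim n]]] ++ [Expr [Term [Factor [Prim n]]]]]]

24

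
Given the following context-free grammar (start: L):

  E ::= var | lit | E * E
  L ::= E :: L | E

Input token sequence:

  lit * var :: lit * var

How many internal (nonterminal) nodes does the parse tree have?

8

[L [E [E lit] * [E var]] :: [L [E [E lit] * [E var]]]]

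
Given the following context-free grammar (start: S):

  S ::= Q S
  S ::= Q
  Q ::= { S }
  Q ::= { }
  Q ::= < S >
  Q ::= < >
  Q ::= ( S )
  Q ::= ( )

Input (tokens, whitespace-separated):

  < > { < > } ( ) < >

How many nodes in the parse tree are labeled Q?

5

[S [Q < >] [S [Q { [S [Q < >]] }] [S [Q ( )] [S [Q < >]]]]]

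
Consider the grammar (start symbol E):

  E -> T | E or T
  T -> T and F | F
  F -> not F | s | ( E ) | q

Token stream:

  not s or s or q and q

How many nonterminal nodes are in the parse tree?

[E [E [E [T [F not [F s]]]] or [T [F s]]] or [T [T [F q]] and [F q]]]

12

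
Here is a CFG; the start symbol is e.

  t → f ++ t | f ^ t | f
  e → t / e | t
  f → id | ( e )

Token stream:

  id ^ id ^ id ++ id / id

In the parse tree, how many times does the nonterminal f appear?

[e [t [f id] ^ [t [f id] ^ [t [f id] ++ [t [f id]]]]] / [e [t [f id]]]]

5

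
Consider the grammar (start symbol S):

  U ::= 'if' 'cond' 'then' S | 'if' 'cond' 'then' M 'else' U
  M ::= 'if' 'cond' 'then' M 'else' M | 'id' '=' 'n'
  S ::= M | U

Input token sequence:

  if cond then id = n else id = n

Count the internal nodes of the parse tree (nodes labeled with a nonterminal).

[S [M if cond then [M id = n] else [M id = n]]]

4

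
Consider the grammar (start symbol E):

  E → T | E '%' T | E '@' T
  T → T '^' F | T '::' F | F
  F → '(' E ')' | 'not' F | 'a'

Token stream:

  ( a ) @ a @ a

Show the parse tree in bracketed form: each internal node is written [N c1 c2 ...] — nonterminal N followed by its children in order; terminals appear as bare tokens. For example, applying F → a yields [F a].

[E [E [E [T [F ( [E [T [F a]]] )]]] @ [T [F a]]] @ [T [F a]]]

E
E @ T
E @ T @ T
T @ T @ T
F @ T @ T
( E ) @ T @ T
( T ) @ T @ T
( F ) @ T @ T
( a ) @ T @ T
( a ) @ F @ T
( a ) @ a @ T
( a ) @ a @ F
( a ) @ a @ a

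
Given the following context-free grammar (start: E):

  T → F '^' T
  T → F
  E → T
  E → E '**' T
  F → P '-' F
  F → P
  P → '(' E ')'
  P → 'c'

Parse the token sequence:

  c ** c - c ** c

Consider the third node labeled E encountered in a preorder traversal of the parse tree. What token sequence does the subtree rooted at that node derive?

[E [E [E [T [F [P c]]]] ** [T [F [P c] - [F [P c]]]]] ** [T [F [P c]]]]

c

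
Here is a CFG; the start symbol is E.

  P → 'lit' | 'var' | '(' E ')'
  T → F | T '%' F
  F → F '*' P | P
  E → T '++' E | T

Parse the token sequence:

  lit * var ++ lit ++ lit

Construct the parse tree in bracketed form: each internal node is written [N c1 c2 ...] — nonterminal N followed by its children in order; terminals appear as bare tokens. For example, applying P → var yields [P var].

[E [T [F [F [P lit]] * [P var]]] ++ [E [T [F [P lit]]] ++ [E [T [F [P lit]]]]]]

E
T ++ E
F ++ E
F * P ++ E
P * P ++ E
lit * P ++ E
lit * var ++ E
lit * var ++ T ++ E
lit * var ++ F ++ E
lit * var ++ P ++ E
lit * var ++ lit ++ E
lit * var ++ lit ++ T
lit * var ++ lit ++ F
lit * var ++ lit ++ P
lit * var ++ lit ++ lit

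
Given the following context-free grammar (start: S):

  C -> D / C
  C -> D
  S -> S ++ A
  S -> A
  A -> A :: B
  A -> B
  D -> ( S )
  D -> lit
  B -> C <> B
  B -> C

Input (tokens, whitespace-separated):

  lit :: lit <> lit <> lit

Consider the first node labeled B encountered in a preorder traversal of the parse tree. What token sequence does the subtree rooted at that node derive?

lit

[S [A [A [B [C [D lit]]]] :: [B [C [D lit]] <> [B [C [D lit]] <> [B [C [D lit]]]]]]]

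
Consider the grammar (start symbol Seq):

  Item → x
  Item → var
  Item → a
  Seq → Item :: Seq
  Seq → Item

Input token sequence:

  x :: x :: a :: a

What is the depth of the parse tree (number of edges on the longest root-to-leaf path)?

5

[Seq [Item x] :: [Seq [Item x] :: [Seq [Item a] :: [Seq [Item a]]]]]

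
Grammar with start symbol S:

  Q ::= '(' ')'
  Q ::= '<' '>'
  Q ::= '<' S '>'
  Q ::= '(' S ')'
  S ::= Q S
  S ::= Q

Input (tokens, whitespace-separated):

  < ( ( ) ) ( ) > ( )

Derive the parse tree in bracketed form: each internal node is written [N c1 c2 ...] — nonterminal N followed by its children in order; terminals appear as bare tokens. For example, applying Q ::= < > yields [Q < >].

[S [Q < [S [Q ( [S [Q ( )]] )] [S [Q ( )]]] >] [S [Q ( )]]]

S
Q S
< S > S
< Q S > S
< ( S ) S > S
< ( Q ) S > S
< ( ( ) ) S > S
< ( ( ) ) Q > S
< ( ( ) ) ( ) > S
< ( ( ) ) ( ) > Q
< ( ( ) ) ( ) > ( )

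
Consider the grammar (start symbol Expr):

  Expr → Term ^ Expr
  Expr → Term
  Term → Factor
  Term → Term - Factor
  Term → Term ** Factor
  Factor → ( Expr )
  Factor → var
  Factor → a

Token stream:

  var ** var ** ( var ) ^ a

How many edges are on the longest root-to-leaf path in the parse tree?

6

[Expr [Term [Term [Term [Factor var]] ** [Factor var]] ** [Factor ( [Expr [Term [Factor var]]] )]] ^ [Expr [Term [Factor a]]]]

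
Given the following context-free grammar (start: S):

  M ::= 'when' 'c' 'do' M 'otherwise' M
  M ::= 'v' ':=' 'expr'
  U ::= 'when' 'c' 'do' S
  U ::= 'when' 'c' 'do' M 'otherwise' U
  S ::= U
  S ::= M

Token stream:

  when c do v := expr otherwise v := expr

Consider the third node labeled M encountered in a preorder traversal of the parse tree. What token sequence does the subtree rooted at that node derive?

v := expr

[S [M when c do [M v := expr] otherwise [M v := expr]]]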